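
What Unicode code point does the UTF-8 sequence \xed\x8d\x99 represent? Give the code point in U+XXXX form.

U+D359

Leading byte 0xED = 11101101 matches 1110xxxx → 3-byte sequence.
Byte 1: 0xED = 11101101, payload 1101 (4 bits).
Byte 2: 0x8D = 10001101 (10xxxxxx ✓), payload 001101.
Byte 3: 0x99 = 10011001 (10xxxxxx ✓), payload 011001.
Concatenate: 1101001101011001 = 0xD359 (16 bits → U+D359).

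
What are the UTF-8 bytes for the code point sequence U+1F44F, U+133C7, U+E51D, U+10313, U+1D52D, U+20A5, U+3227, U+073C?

U+1F44F: 4-byte form → F0 9F 91 8F.
U+133C7: 4-byte form → F0 93 8F 87.
U+E51D: 3-byte form → EE 94 9D.
U+10313: 4-byte form → F0 90 8C 93.
U+1D52D: 4-byte form → F0 9D 94 AD.
U+20A5: 3-byte form → E2 82 A5.
U+3227: 3-byte form → E3 88 A7.
U+073C: 2-byte form → DC BC.
Concatenated (27 bytes): F0 9F 91 8F F0 93 8F 87 EE 94 9D F0 90 8C 93 F0 9D 94 AD E2 82 A5 E3 88 A7 DC BC.

F0 9F 91 8F F0 93 8F 87 EE 94 9D F0 90 8C 93 F0 9D 94 AD E2 82 A5 E3 88 A7 DC BC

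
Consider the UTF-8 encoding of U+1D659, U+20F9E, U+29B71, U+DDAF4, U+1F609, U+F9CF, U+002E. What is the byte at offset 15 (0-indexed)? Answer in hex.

0xB4

U+1D659 → 4-byte form F0 9D 99 99 at offsets 0–3.
U+20F9E → 4-byte form F0 A0 BE 9E at offsets 4–7.
U+29B71 → 4-byte form F0 A9 AD B1 at offsets 8–11.
U+DDAF4 → 4-byte form F3 9D AB B4 at offsets 12–15.
Offset 15 falls in char 4's range; it's byte 4 of F3 9D AB B4 = 0xB4.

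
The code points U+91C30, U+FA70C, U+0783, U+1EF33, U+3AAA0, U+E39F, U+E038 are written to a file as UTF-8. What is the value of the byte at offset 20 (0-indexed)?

U+91C30 → 4-byte form F2 91 B0 B0 at offsets 0–3.
U+FA70C → 4-byte form F3 BA 9C 8C at offsets 4–7.
U+0783 → 2-byte form DE 83 at offsets 8–9.
U+1EF33 → 4-byte form F0 9E BC B3 at offsets 10–13.
U+3AAA0 → 4-byte form F0 BA AA A0 at offsets 14–17.
U+E39F → 3-byte form EE 8E 9F at offsets 18–20.
Offset 20 falls in char 6's range; it's byte 3 of EE 8E 9F = 0x9F.

0x9F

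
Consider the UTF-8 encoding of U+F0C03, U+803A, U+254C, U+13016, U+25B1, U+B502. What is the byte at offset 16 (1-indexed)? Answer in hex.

0x96

1-indexed offset 16 is 0-indexed offset 15.
U+F0C03 → 4-byte form F3 B0 B0 83 at offsets 0–3.
U+803A → 3-byte form E8 80 BA at offsets 4–6.
U+254C → 3-byte form E2 95 8C at offsets 7–9.
U+13016 → 4-byte form F0 93 80 96 at offsets 10–13.
U+25B1 → 3-byte form E2 96 B1 at offsets 14–16.
Offset 15 falls in char 5's range; it's byte 2 of E2 96 B1 = 0x96.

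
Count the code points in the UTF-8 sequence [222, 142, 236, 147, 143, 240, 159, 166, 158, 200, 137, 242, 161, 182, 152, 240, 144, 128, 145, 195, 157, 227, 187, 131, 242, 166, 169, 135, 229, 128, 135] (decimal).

Byte at offset 0: 0xDE = 11011110 → 2-byte char (#1). Advance 2.
Byte at offset 2: 0xEC = 11101100 → 3-byte char (#2). Advance 3.
Byte at offset 5: 0xF0 = 11110000 → 4-byte char (#3). Advance 4.
Byte at offset 9: 0xC8 = 11001000 → 2-byte char (#4). Advance 2.
Byte at offset 11: 0xF2 = 11110010 → 4-byte char (#5). Advance 4.
Byte at offset 15: 0xF0 = 11110000 → 4-byte char (#6). Advance 4.
Byte at offset 19: 0xC3 = 11000011 → 2-byte char (#7). Advance 2.
Byte at offset 21: 0xE3 = 11100011 → 3-byte char (#8). Advance 3.
Byte at offset 24: 0xF2 = 11110010 → 4-byte char (#9). Advance 4.
Byte at offset 28: 0xE5 = 11100101 → 3-byte char (#10). Advance 3.
Reached end at offset 31 after 10 code points.

10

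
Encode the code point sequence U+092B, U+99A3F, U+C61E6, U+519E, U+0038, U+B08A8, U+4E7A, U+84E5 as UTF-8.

U+092B: 3-byte form → E0 A4 AB.
U+99A3F: 4-byte form → F2 99 A8 BF.
U+C61E6: 4-byte form → F3 86 87 A6.
U+519E: 3-byte form → E5 86 9E.
U+0038: 1-byte form → 38.
U+B08A8: 4-byte form → F2 B0 A2 A8.
U+4E7A: 3-byte form → E4 B9 BA.
U+84E5: 3-byte form → E8 93 A5.
Concatenated (25 bytes): E0 A4 AB F2 99 A8 BF F3 86 87 A6 E5 86 9E 38 F2 B0 A2 A8 E4 B9 BA E8 93 A5.

E0 A4 AB F2 99 A8 BF F3 86 87 A6 E5 86 9E 38 F2 B0 A2 A8 E4 B9 BA E8 93 A5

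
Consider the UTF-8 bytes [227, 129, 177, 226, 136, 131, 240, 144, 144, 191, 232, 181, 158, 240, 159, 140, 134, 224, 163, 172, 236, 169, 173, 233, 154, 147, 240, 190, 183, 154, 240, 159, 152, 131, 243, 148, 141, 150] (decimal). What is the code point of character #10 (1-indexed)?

U+1F603

Offset 0: leading byte 0xE3 = 11100011 → 3-byte char #1 = E3 81 B1.
Offset 3: leading byte 0xE2 = 11100010 → 3-byte char #2 = E2 88 83.
Offset 6: leading byte 0xF0 = 11110000 → 4-byte char #3 = F0 90 90 BF.
Offset 10: leading byte 0xE8 = 11101000 → 3-byte char #4 = E8 B5 9E.
Offset 13: leading byte 0xF0 = 11110000 → 4-byte char #5 = F0 9F 8C 86.
Offset 17: leading byte 0xE0 = 11100000 → 3-byte char #6 = E0 A3 AC.
Offset 20: leading byte 0xEC = 11101100 → 3-byte char #7 = EC A9 AD.
Offset 23: leading byte 0xE9 = 11101001 → 3-byte char #8 = E9 9A 93.
Offset 26: leading byte 0xF0 = 11110000 → 4-byte char #9 = F0 BE B7 9A.
Offset 30: leading byte 0xF0 = 11110000 → 4-byte char #10 = F0 9F 98 83.
Leading byte 0xF0 = 11110000 matches 11110xxx → 4-byte sequence.
Byte 1: 0xF0 = 11110000, payload 000 (3 bits).
Byte 2: 0x9F = 10011111 (10xxxxxx ✓), payload 011111.
Byte 3: 0x98 = 10011000 (10xxxxxx ✓), payload 011000.
Byte 4: 0x83 = 10000011 (10xxxxxx ✓), payload 000011.
Concatenate: 000011111011000000011 = 0x1F603 (21 bits → U+1F603).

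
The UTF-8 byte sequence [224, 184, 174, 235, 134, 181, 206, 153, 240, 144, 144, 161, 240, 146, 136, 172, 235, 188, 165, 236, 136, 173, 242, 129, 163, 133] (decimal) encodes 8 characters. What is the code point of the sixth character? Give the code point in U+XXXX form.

Offset 0: leading byte 0xE0 = 11100000 → 3-byte char #1 = E0 B8 AE.
Offset 3: leading byte 0xEB = 11101011 → 3-byte char #2 = EB 86 B5.
Offset 6: leading byte 0xCE = 11001110 → 2-byte char #3 = CE 99.
Offset 8: leading byte 0xF0 = 11110000 → 4-byte char #4 = F0 90 90 A1.
Offset 12: leading byte 0xF0 = 11110000 → 4-byte char #5 = F0 92 88 AC.
Offset 16: leading byte 0xEB = 11101011 → 3-byte char #6 = EB BC A5.
Leading byte 0xEB = 11101011 matches 1110xxxx → 3-byte sequence.
Byte 1: 0xEB = 11101011, payload 1011 (4 bits).
Byte 2: 0xBC = 10111100 (10xxxxxx ✓), payload 111100.
Byte 3: 0xA5 = 10100101 (10xxxxxx ✓), payload 100101.
Concatenate: 1011111100100101 = 0xBF25 (16 bits → U+BF25).

U+BF25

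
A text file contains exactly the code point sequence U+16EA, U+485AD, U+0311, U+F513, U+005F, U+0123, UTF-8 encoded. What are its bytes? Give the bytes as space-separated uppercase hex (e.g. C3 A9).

E1 9B AA F1 88 96 AD CC 91 EF 94 93 5F C4 A3

U+16EA: 3-byte form → E1 9B AA.
U+485AD: 4-byte form → F1 88 96 AD.
U+0311: 2-byte form → CC 91.
U+F513: 3-byte form → EF 94 93.
U+005F: 1-byte form → 5F.
U+0123: 2-byte form → C4 A3.
Concatenated (15 bytes): E1 9B AA F1 88 96 AD CC 91 EF 94 93 5F C4 A3.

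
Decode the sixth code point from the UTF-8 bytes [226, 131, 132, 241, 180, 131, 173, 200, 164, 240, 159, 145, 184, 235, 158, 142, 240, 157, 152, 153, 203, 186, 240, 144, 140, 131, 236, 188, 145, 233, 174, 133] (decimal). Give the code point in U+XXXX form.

U+1D619

Offset 0: leading byte 0xE2 = 11100010 → 3-byte char #1 = E2 83 84.
Offset 3: leading byte 0xF1 = 11110001 → 4-byte char #2 = F1 B4 83 AD.
Offset 7: leading byte 0xC8 = 11001000 → 2-byte char #3 = C8 A4.
Offset 9: leading byte 0xF0 = 11110000 → 4-byte char #4 = F0 9F 91 B8.
Offset 13: leading byte 0xEB = 11101011 → 3-byte char #5 = EB 9E 8E.
Offset 16: leading byte 0xF0 = 11110000 → 4-byte char #6 = F0 9D 98 99.
Leading byte 0xF0 = 11110000 matches 11110xxx → 4-byte sequence.
Byte 1: 0xF0 = 11110000, payload 000 (3 bits).
Byte 2: 0x9D = 10011101 (10xxxxxx ✓), payload 011101.
Byte 3: 0x98 = 10011000 (10xxxxxx ✓), payload 011000.
Byte 4: 0x99 = 10011001 (10xxxxxx ✓), payload 011001.
Concatenate: 000011101011000011001 = 0x1D619 (21 bits → U+1D619).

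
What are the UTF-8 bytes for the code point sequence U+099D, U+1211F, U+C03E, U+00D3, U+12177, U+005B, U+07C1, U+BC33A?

E0 A6 9D F0 92 84 9F EC 80 BE C3 93 F0 92 85 B7 5B DF 81 F2 BC 8C BA

U+099D: 3-byte form → E0 A6 9D.
U+1211F: 4-byte form → F0 92 84 9F.
U+C03E: 3-byte form → EC 80 BE.
U+00D3: 2-byte form → C3 93.
U+12177: 4-byte form → F0 92 85 B7.
U+005B: 1-byte form → 5B.
U+07C1: 2-byte form → DF 81.
U+BC33A: 4-byte form → F2 BC 8C BA.
Concatenated (23 bytes): E0 A6 9D F0 92 84 9F EC 80 BE C3 93 F0 92 85 B7 5B DF 81 F2 BC 8C BA.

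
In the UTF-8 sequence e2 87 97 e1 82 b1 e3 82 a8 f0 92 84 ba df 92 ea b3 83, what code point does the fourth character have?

U+1213A

Offset 0: leading byte 0xE2 = 11100010 → 3-byte char #1 = E2 87 97.
Offset 3: leading byte 0xE1 = 11100001 → 3-byte char #2 = E1 82 B1.
Offset 6: leading byte 0xE3 = 11100011 → 3-byte char #3 = E3 82 A8.
Offset 9: leading byte 0xF0 = 11110000 → 4-byte char #4 = F0 92 84 BA.
Leading byte 0xF0 = 11110000 matches 11110xxx → 4-byte sequence.
Byte 1: 0xF0 = 11110000, payload 000 (3 bits).
Byte 2: 0x92 = 10010010 (10xxxxxx ✓), payload 010010.
Byte 3: 0x84 = 10000100 (10xxxxxx ✓), payload 000100.
Byte 4: 0xBA = 10111010 (10xxxxxx ✓), payload 111010.
Concatenate: 000010010000100111010 = 0x1213A (21 bits → U+1213A).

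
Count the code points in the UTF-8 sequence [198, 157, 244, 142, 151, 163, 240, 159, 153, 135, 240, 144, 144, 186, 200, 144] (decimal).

5

Byte at offset 0: 0xC6 = 11000110 → 2-byte char (#1). Advance 2.
Byte at offset 2: 0xF4 = 11110100 → 4-byte char (#2). Advance 4.
Byte at offset 6: 0xF0 = 11110000 → 4-byte char (#3). Advance 4.
Byte at offset 10: 0xF0 = 11110000 → 4-byte char (#4). Advance 4.
Byte at offset 14: 0xC8 = 11001000 → 2-byte char (#5). Advance 2.
Reached end at offset 16 after 5 code points.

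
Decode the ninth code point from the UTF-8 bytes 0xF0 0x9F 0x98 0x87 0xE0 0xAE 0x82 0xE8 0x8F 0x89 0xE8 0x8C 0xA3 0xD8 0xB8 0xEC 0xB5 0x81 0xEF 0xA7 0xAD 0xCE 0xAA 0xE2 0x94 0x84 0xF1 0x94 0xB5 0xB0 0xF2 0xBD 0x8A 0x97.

U+2504

Offset 0: leading byte 0xF0 = 11110000 → 4-byte char #1 = F0 9F 98 87.
Offset 4: leading byte 0xE0 = 11100000 → 3-byte char #2 = E0 AE 82.
Offset 7: leading byte 0xE8 = 11101000 → 3-byte char #3 = E8 8F 89.
Offset 10: leading byte 0xE8 = 11101000 → 3-byte char #4 = E8 8C A3.
Offset 13: leading byte 0xD8 = 11011000 → 2-byte char #5 = D8 B8.
Offset 15: leading byte 0xEC = 11101100 → 3-byte char #6 = EC B5 81.
Offset 18: leading byte 0xEF = 11101111 → 3-byte char #7 = EF A7 AD.
Offset 21: leading byte 0xCE = 11001110 → 2-byte char #8 = CE AA.
Offset 23: leading byte 0xE2 = 11100010 → 3-byte char #9 = E2 94 84.
Leading byte 0xE2 = 11100010 matches 1110xxxx → 3-byte sequence.
Byte 1: 0xE2 = 11100010, payload 0010 (4 bits).
Byte 2: 0x94 = 10010100 (10xxxxxx ✓), payload 010100.
Byte 3: 0x84 = 10000100 (10xxxxxx ✓), payload 000100.
Concatenate: 0010010100000100 = 0x2504 (16 bits → U+2504).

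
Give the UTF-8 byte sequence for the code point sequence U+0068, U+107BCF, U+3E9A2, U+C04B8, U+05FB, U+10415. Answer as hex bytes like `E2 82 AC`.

68 F4 87 AF 8F F0 BE A6 A2 F3 80 92 B8 D7 BB F0 90 90 95

U+0068: 1-byte form → 68.
U+107BCF: 4-byte form → F4 87 AF 8F.
U+3E9A2: 4-byte form → F0 BE A6 A2.
U+C04B8: 4-byte form → F3 80 92 B8.
U+05FB: 2-byte form → D7 BB.
U+10415: 4-byte form → F0 90 90 95.
Concatenated (19 bytes): 68 F4 87 AF 8F F0 BE A6 A2 F3 80 92 B8 D7 BB F0 90 90 95.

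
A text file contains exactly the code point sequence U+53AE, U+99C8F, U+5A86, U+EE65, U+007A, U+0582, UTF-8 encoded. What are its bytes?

U+53AE: 3-byte form → E5 8E AE.
U+99C8F: 4-byte form → F2 99 B2 8F.
U+5A86: 3-byte form → E5 AA 86.
U+EE65: 3-byte form → EE B9 A5.
U+007A: 1-byte form → 7A.
U+0582: 2-byte form → D6 82.
Concatenated (16 bytes): E5 8E AE F2 99 B2 8F E5 AA 86 EE B9 A5 7A D6 82.

E5 8E AE F2 99 B2 8F E5 AA 86 EE B9 A5 7A D6 82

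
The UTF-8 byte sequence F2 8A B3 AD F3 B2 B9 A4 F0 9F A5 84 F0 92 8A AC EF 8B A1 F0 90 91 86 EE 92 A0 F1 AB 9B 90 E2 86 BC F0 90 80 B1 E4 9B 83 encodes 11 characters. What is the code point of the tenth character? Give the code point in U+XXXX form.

Offset 0: leading byte 0xF2 = 11110010 → 4-byte char #1 = F2 8A B3 AD.
Offset 4: leading byte 0xF3 = 11110011 → 4-byte char #2 = F3 B2 B9 A4.
Offset 8: leading byte 0xF0 = 11110000 → 4-byte char #3 = F0 9F A5 84.
Offset 12: leading byte 0xF0 = 11110000 → 4-byte char #4 = F0 92 8A AC.
Offset 16: leading byte 0xEF = 11101111 → 3-byte char #5 = EF 8B A1.
Offset 19: leading byte 0xF0 = 11110000 → 4-byte char #6 = F0 90 91 86.
Offset 23: leading byte 0xEE = 11101110 → 3-byte char #7 = EE 92 A0.
Offset 26: leading byte 0xF1 = 11110001 → 4-byte char #8 = F1 AB 9B 90.
Offset 30: leading byte 0xE2 = 11100010 → 3-byte char #9 = E2 86 BC.
Offset 33: leading byte 0xF0 = 11110000 → 4-byte char #10 = F0 90 80 B1.
Leading byte 0xF0 = 11110000 matches 11110xxx → 4-byte sequence.
Byte 1: 0xF0 = 11110000, payload 000 (3 bits).
Byte 2: 0x90 = 10010000 (10xxxxxx ✓), payload 010000.
Byte 3: 0x80 = 10000000 (10xxxxxx ✓), payload 000000.
Byte 4: 0xB1 = 10110001 (10xxxxxx ✓), payload 110001.
Concatenate: 000010000000000110001 = 0x10031 (21 bits → U+10031).

U+10031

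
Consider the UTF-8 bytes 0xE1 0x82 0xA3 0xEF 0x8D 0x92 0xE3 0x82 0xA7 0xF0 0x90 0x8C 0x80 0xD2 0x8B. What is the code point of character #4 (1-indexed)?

U+10300

Offset 0: leading byte 0xE1 = 11100001 → 3-byte char #1 = E1 82 A3.
Offset 3: leading byte 0xEF = 11101111 → 3-byte char #2 = EF 8D 92.
Offset 6: leading byte 0xE3 = 11100011 → 3-byte char #3 = E3 82 A7.
Offset 9: leading byte 0xF0 = 11110000 → 4-byte char #4 = F0 90 8C 80.
Leading byte 0xF0 = 11110000 matches 11110xxx → 4-byte sequence.
Byte 1: 0xF0 = 11110000, payload 000 (3 bits).
Byte 2: 0x90 = 10010000 (10xxxxxx ✓), payload 010000.
Byte 3: 0x8C = 10001100 (10xxxxxx ✓), payload 001100.
Byte 4: 0x80 = 10000000 (10xxxxxx ✓), payload 000000.
Concatenate: 000010000001100000000 = 0x10300 (21 bits → U+10300).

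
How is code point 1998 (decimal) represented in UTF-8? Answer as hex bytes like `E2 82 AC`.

U+07CE = 0x7CE = 1998 decimal. In range U+0080–U+07FF → 2-byte form: 110xxxxx 10xxxxxx.
Binary (11 bits): 11111001110.
Split 5+6: 11111 | 001110.
Byte 1: 11011111 = 0xDF.
Byte 2: 10001110 = 0x8E.

DF 8E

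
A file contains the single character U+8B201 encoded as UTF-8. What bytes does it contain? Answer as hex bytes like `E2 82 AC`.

U+8B201 = 0x8B201 = 569857 decimal. In range U+10000–U+10FFFF → 4-byte form: 11110xxx 10xxxxxx 10xxxxxx 10xxxxxx.
Binary (21 bits): 010001011001000000001.
Split 3+6+6+6: 010 | 001011 | 001000 | 000001.
Byte 1: 11110010 = 0xF2.
Byte 2: 10001011 = 0x8B.
Byte 3: 10001000 = 0x88.
Byte 4: 10000001 = 0x81.

F2 8B 88 81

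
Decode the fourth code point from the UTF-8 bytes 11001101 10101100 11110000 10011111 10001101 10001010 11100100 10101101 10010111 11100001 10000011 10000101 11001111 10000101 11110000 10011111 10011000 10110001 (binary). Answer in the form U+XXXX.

Offset 0: leading byte 0xCD = 11001101 → 2-byte char #1 = CD AC.
Offset 2: leading byte 0xF0 = 11110000 → 4-byte char #2 = F0 9F 8D 8A.
Offset 6: leading byte 0xE4 = 11100100 → 3-byte char #3 = E4 AD 97.
Offset 9: leading byte 0xE1 = 11100001 → 3-byte char #4 = E1 83 85.
Leading byte 0xE1 = 11100001 matches 1110xxxx → 3-byte sequence.
Byte 1: 0xE1 = 11100001, payload 0001 (4 bits).
Byte 2: 0x83 = 10000011 (10xxxxxx ✓), payload 000011.
Byte 3: 0x85 = 10000101 (10xxxxxx ✓), payload 000101.
Concatenate: 0001000011000101 = 0x10C5 (16 bits → U+10C5).

U+10C5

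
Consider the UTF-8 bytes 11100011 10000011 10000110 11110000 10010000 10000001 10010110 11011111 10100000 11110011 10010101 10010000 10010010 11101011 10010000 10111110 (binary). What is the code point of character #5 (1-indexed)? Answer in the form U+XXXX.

Offset 0: leading byte 0xE3 = 11100011 → 3-byte char #1 = E3 83 86.
Offset 3: leading byte 0xF0 = 11110000 → 4-byte char #2 = F0 90 81 96.
Offset 7: leading byte 0xDF = 11011111 → 2-byte char #3 = DF A0.
Offset 9: leading byte 0xF3 = 11110011 → 4-byte char #4 = F3 95 90 92.
Offset 13: leading byte 0xEB = 11101011 → 3-byte char #5 = EB 90 BE.
Leading byte 0xEB = 11101011 matches 1110xxxx → 3-byte sequence.
Byte 1: 0xEB = 11101011, payload 1011 (4 bits).
Byte 2: 0x90 = 10010000 (10xxxxxx ✓), payload 010000.
Byte 3: 0xBE = 10111110 (10xxxxxx ✓), payload 111110.
Concatenate: 1011010000111110 = 0xB43E (16 bits → U+B43E).

U+B43E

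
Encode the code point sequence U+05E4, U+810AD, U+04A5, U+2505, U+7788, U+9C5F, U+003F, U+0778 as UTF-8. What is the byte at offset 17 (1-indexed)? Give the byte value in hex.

1-indexed offset 17 is 0-indexed offset 16.
U+05E4 → 2-byte form D7 A4 at offsets 0–1.
U+810AD → 4-byte form F2 81 82 AD at offsets 2–5.
U+04A5 → 2-byte form D2 A5 at offsets 6–7.
U+2505 → 3-byte form E2 94 85 at offsets 8–10.
U+7788 → 3-byte form E7 9E 88 at offsets 11–13.
U+9C5F → 3-byte form E9 B1 9F at offsets 14–16.
Offset 16 falls in char 6's range; it's byte 3 of E9 B1 9F = 0x9F.

0x9F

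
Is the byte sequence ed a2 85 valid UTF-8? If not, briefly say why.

invalid (encodes a surrogate (U+D800–U+DFFF))

Structurally a 3-byte sequence; payload = 0xD885.
But 0xD885 is in U+D800–U+DFFF, the surrogate range. Surrogates are not Unicode scalar values and are forbidden in UTF-8.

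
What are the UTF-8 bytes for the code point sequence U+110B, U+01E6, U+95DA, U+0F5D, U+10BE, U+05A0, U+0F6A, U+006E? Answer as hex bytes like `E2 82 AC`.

U+110B: 3-byte form → E1 84 8B.
U+01E6: 2-byte form → C7 A6.
U+95DA: 3-byte form → E9 97 9A.
U+0F5D: 3-byte form → E0 BD 9D.
U+10BE: 3-byte form → E1 82 BE.
U+05A0: 2-byte form → D6 A0.
U+0F6A: 3-byte form → E0 BD AA.
U+006E: 1-byte form → 6E.
Concatenated (20 bytes): E1 84 8B C7 A6 E9 97 9A E0 BD 9D E1 82 BE D6 A0 E0 BD AA 6E.

E1 84 8B C7 A6 E9 97 9A E0 BD 9D E1 82 BE D6 A0 E0 BD AA 6E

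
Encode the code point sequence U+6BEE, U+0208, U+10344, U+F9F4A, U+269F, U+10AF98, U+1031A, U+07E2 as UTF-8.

U+6BEE: 3-byte form → E6 AF AE.
U+0208: 2-byte form → C8 88.
U+10344: 4-byte form → F0 90 8D 84.
U+F9F4A: 4-byte form → F3 B9 BD 8A.
U+269F: 3-byte form → E2 9A 9F.
U+10AF98: 4-byte form → F4 8A BE 98.
U+1031A: 4-byte form → F0 90 8C 9A.
U+07E2: 2-byte form → DF A2.
Concatenated (26 bytes): E6 AF AE C8 88 F0 90 8D 84 F3 B9 BD 8A E2 9A 9F F4 8A BE 98 F0 90 8C 9A DF A2.

E6 AF AE C8 88 F0 90 8D 84 F3 B9 BD 8A E2 9A 9F F4 8A BE 98 F0 90 8C 9A DF A2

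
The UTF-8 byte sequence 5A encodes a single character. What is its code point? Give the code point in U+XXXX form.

U+005A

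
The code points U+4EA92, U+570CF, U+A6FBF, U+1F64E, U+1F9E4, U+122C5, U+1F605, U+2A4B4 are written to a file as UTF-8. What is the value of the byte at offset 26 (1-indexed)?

1-indexed offset 26 is 0-indexed offset 25.
U+4EA92 → 4-byte form F1 8E AA 92 at offsets 0–3.
U+570CF → 4-byte form F1 97 83 8F at offsets 4–7.
U+A6FBF → 4-byte form F2 A6 BE BF at offsets 8–11.
U+1F64E → 4-byte form F0 9F 99 8E at offsets 12–15.
U+1F9E4 → 4-byte form F0 9F A7 A4 at offsets 16–19.
U+122C5 → 4-byte form F0 92 8B 85 at offsets 20–23.
U+1F605 → 4-byte form F0 9F 98 85 at offsets 24–27.
Offset 25 falls in char 7's range; it's byte 2 of F0 9F 98 85 = 0x9F.

0x9F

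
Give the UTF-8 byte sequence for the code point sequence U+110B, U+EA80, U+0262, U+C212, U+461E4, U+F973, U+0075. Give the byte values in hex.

U+110B: 3-byte form → E1 84 8B.
U+EA80: 3-byte form → EE AA 80.
U+0262: 2-byte form → C9 A2.
U+C212: 3-byte form → EC 88 92.
U+461E4: 4-byte form → F1 86 87 A4.
U+F973: 3-byte form → EF A5 B3.
U+0075: 1-byte form → 75.
Concatenated (19 bytes): E1 84 8B EE AA 80 C9 A2 EC 88 92 F1 86 87 A4 EF A5 B3 75.

E1 84 8B EE AA 80 C9 A2 EC 88 92 F1 86 87 A4 EF A5 B3 75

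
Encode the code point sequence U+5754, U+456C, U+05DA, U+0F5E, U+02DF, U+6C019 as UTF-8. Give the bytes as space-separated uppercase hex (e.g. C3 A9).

U+5754: 3-byte form → E5 9D 94.
U+456C: 3-byte form → E4 95 AC.
U+05DA: 2-byte form → D7 9A.
U+0F5E: 3-byte form → E0 BD 9E.
U+02DF: 2-byte form → CB 9F.
U+6C019: 4-byte form → F1 AC 80 99.
Concatenated (17 bytes): E5 9D 94 E4 95 AC D7 9A E0 BD 9E CB 9F F1 AC 80 99.

E5 9D 94 E4 95 AC D7 9A E0 BD 9E CB 9F F1 AC 80 99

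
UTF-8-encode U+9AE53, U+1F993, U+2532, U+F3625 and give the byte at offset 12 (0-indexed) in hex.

0xB3

U+9AE53 → 4-byte form F2 9A B9 93 at offsets 0–3.
U+1F993 → 4-byte form F0 9F A6 93 at offsets 4–7.
U+2532 → 3-byte form E2 94 B2 at offsets 8–10.
U+F3625 → 4-byte form F3 B3 98 A5 at offsets 11–14.
Offset 12 falls in char 4's range; it's byte 2 of F3 B3 98 A5 = 0xB3.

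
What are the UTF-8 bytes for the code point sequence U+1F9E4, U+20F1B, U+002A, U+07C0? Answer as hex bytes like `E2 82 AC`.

F0 9F A7 A4 F0 A0 BC 9B 2A DF 80

U+1F9E4: 4-byte form → F0 9F A7 A4.
U+20F1B: 4-byte form → F0 A0 BC 9B.
U+002A: 1-byte form → 2A.
U+07C0: 2-byte form → DF 80.
Concatenated (11 bytes): F0 9F A7 A4 F0 A0 BC 9B 2A DF 80.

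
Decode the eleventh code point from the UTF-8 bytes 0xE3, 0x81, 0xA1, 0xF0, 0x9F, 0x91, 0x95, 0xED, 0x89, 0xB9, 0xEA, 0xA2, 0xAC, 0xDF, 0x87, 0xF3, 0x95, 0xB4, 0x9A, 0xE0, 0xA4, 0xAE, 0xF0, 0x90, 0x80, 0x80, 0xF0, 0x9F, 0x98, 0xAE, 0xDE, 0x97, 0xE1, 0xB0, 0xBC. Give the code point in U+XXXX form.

Offset 0: leading byte 0xE3 = 11100011 → 3-byte char #1 = E3 81 A1.
Offset 3: leading byte 0xF0 = 11110000 → 4-byte char #2 = F0 9F 91 95.
Offset 7: leading byte 0xED = 11101101 → 3-byte char #3 = ED 89 B9.
Offset 10: leading byte 0xEA = 11101010 → 3-byte char #4 = EA A2 AC.
Offset 13: leading byte 0xDF = 11011111 → 2-byte char #5 = DF 87.
Offset 15: leading byte 0xF3 = 11110011 → 4-byte char #6 = F3 95 B4 9A.
Offset 19: leading byte 0xE0 = 11100000 → 3-byte char #7 = E0 A4 AE.
Offset 22: leading byte 0xF0 = 11110000 → 4-byte char #8 = F0 90 80 80.
Offset 26: leading byte 0xF0 = 11110000 → 4-byte char #9 = F0 9F 98 AE.
Offset 30: leading byte 0xDE = 11011110 → 2-byte char #10 = DE 97.
Offset 32: leading byte 0xE1 = 11100001 → 3-byte char #11 = E1 B0 BC.
Leading byte 0xE1 = 11100001 matches 1110xxxx → 3-byte sequence.
Byte 1: 0xE1 = 11100001, payload 0001 (4 bits).
Byte 2: 0xB0 = 10110000 (10xxxxxx ✓), payload 110000.
Byte 3: 0xBC = 10111100 (10xxxxxx ✓), payload 111100.
Concatenate: 0001110000111100 = 0x1C3C (16 bits → U+1C3C).

U+1C3C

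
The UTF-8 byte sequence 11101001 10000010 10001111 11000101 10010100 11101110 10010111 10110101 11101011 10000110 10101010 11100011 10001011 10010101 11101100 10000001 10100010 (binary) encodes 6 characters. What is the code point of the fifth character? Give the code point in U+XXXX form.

Offset 0: leading byte 0xE9 = 11101001 → 3-byte char #1 = E9 82 8F.
Offset 3: leading byte 0xC5 = 11000101 → 2-byte char #2 = C5 94.
Offset 5: leading byte 0xEE = 11101110 → 3-byte char #3 = EE 97 B5.
Offset 8: leading byte 0xEB = 11101011 → 3-byte char #4 = EB 86 AA.
Offset 11: leading byte 0xE3 = 11100011 → 3-byte char #5 = E3 8B 95.
Leading byte 0xE3 = 11100011 matches 1110xxxx → 3-byte sequence.
Byte 1: 0xE3 = 11100011, payload 0011 (4 bits).
Byte 2: 0x8B = 10001011 (10xxxxxx ✓), payload 001011.
Byte 3: 0x95 = 10010101 (10xxxxxx ✓), payload 010101.
Concatenate: 0011001011010101 = 0x32D5 (16 bits → U+32D5).

U+32D5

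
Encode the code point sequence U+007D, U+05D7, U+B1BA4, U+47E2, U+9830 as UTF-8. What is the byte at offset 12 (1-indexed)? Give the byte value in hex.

0xA0

1-indexed offset 12 is 0-indexed offset 11.
U+007D → 1-byte form 7D at offsets 0–0.
U+05D7 → 2-byte form D7 97 at offsets 1–2.
U+B1BA4 → 4-byte form F2 B1 AE A4 at offsets 3–6.
U+47E2 → 3-byte form E4 9F A2 at offsets 7–9.
U+9830 → 3-byte form E9 A0 B0 at offsets 10–12.
Offset 11 falls in char 5's range; it's byte 2 of E9 A0 B0 = 0xA0.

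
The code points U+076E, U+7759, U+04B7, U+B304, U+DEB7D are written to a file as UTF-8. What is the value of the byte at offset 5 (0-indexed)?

0xD2

U+076E → 2-byte form DD AE at offsets 0–1.
U+7759 → 3-byte form E7 9D 99 at offsets 2–4.
U+04B7 → 2-byte form D2 B7 at offsets 5–6.
Offset 5 falls in char 3's range; it's byte 1 of D2 B7 = 0xD2.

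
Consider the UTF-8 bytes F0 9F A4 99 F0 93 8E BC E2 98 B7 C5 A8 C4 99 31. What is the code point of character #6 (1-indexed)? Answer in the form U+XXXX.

Offset 0: leading byte 0xF0 = 11110000 → 4-byte char #1 = F0 9F A4 99.
Offset 4: leading byte 0xF0 = 11110000 → 4-byte char #2 = F0 93 8E BC.
Offset 8: leading byte 0xE2 = 11100010 → 3-byte char #3 = E2 98 B7.
Offset 11: leading byte 0xC5 = 11000101 → 2-byte char #4 = C5 A8.
Offset 13: leading byte 0xC4 = 11000100 → 2-byte char #5 = C4 99.
Offset 15: leading byte 0x31 = 00110001 → 1-byte char #6 = 31.
Leading byte 0x31 = 00110001 matches 0xxxxxxx → 1-byte sequence.
Byte 1: 0x31 = 00110001, payload 0110001 (7 bits).
Concatenate: 0110001 = 0x31 (7 bits → U+0031).

U+0031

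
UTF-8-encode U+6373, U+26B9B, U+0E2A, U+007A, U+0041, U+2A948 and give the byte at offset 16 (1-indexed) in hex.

0x88

1-indexed offset 16 is 0-indexed offset 15.
U+6373 → 3-byte form E6 8D B3 at offsets 0–2.
U+26B9B → 4-byte form F0 A6 AE 9B at offsets 3–6.
U+0E2A → 3-byte form E0 B8 AA at offsets 7–9.
U+007A → 1-byte form 7A at offsets 10–10.
U+0041 → 1-byte form 41 at offsets 11–11.
U+2A948 → 4-byte form F0 AA A5 88 at offsets 12–15.
Offset 15 falls in char 6's range; it's byte 4 of F0 AA A5 88 = 0x88.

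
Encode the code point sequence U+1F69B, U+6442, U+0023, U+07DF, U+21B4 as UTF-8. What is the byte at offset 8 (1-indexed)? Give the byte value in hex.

1-indexed offset 8 is 0-indexed offset 7.
U+1F69B → 4-byte form F0 9F 9A 9B at offsets 0–3.
U+6442 → 3-byte form E6 91 82 at offsets 4–6.
U+0023 → 1-byte form 23 at offsets 7–7.
Offset 7 falls in char 3's range; it's byte 1 of 23 = 0x23.

0x23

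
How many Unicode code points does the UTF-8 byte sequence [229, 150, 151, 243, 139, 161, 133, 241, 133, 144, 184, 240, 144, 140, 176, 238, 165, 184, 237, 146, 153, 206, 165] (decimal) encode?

Byte at offset 0: 0xE5 = 11100101 → 3-byte char (#1). Advance 3.
Byte at offset 3: 0xF3 = 11110011 → 4-byte char (#2). Advance 4.
Byte at offset 7: 0xF1 = 11110001 → 4-byte char (#3). Advance 4.
Byte at offset 11: 0xF0 = 11110000 → 4-byte char (#4). Advance 4.
Byte at offset 15: 0xEE = 11101110 → 3-byte char (#5). Advance 3.
Byte at offset 18: 0xED = 11101101 → 3-byte char (#6). Advance 3.
Byte at offset 21: 0xCE = 11001110 → 2-byte char (#7). Advance 2.
Reached end at offset 23 after 7 code points.

7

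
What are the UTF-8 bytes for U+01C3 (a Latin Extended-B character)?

U+01C3 = 0x1C3 = 451 decimal. In range U+0080–U+07FF → 2-byte form: 110xxxxx 10xxxxxx.
Binary (11 bits): 00111000011.
Split 5+6: 00111 | 000011.
Byte 1: 11000111 = 0xC7.
Byte 2: 10000011 = 0x83.

C7 83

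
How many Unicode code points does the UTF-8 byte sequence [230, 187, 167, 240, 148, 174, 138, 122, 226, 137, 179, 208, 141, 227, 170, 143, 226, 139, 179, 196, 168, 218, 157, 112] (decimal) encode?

10

Byte at offset 0: 0xE6 = 11100110 → 3-byte char (#1). Advance 3.
Byte at offset 3: 0xF0 = 11110000 → 4-byte char (#2). Advance 4.
Byte at offset 7: 0x7A = 01111010 → 1-byte char (#3). Advance 1.
Byte at offset 8: 0xE2 = 11100010 → 3-byte char (#4). Advance 3.
Byte at offset 11: 0xD0 = 11010000 → 2-byte char (#5). Advance 2.
Byte at offset 13: 0xE3 = 11100011 → 3-byte char (#6). Advance 3.
Byte at offset 16: 0xE2 = 11100010 → 3-byte char (#7). Advance 3.
Byte at offset 19: 0xC4 = 11000100 → 2-byte char (#8). Advance 2.
Byte at offset 21: 0xDA = 11011010 → 2-byte char (#9). Advance 2.
Byte at offset 23: 0x70 = 01110000 → 1-byte char (#10). Advance 1.
Reached end at offset 24 after 10 code points.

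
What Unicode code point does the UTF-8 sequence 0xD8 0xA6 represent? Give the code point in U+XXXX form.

U+0626

Leading byte 0xD8 = 11011000 matches 110xxxxx → 2-byte sequence.
Byte 1: 0xD8 = 11011000, payload 11000 (5 bits).
Byte 2: 0xA6 = 10100110 (10xxxxxx ✓), payload 100110.
Concatenate: 11000100110 = 0x626 (11 bits → U+0626).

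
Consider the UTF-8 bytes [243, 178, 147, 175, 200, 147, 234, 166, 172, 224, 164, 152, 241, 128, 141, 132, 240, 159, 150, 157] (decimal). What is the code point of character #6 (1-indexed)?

Offset 0: leading byte 0xF3 = 11110011 → 4-byte char #1 = F3 B2 93 AF.
Offset 4: leading byte 0xC8 = 11001000 → 2-byte char #2 = C8 93.
Offset 6: leading byte 0xEA = 11101010 → 3-byte char #3 = EA A6 AC.
Offset 9: leading byte 0xE0 = 11100000 → 3-byte char #4 = E0 A4 98.
Offset 12: leading byte 0xF1 = 11110001 → 4-byte char #5 = F1 80 8D 84.
Offset 16: leading byte 0xF0 = 11110000 → 4-byte char #6 = F0 9F 96 9D.
Leading byte 0xF0 = 11110000 matches 11110xxx → 4-byte sequence.
Byte 1: 0xF0 = 11110000, payload 000 (3 bits).
Byte 2: 0x9F = 10011111 (10xxxxxx ✓), payload 011111.
Byte 3: 0x96 = 10010110 (10xxxxxx ✓), payload 010110.
Byte 4: 0x9D = 10011101 (10xxxxxx ✓), payload 011101.
Concatenate: 000011111010110011101 = 0x1F59D (21 bits → U+1F59D).

U+1F59D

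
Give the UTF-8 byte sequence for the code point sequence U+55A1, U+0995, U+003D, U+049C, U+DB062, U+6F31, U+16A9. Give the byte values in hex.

E5 96 A1 E0 A6 95 3D D2 9C F3 9B 81 A2 E6 BC B1 E1 9A A9

U+55A1: 3-byte form → E5 96 A1.
U+0995: 3-byte form → E0 A6 95.
U+003D: 1-byte form → 3D.
U+049C: 2-byte form → D2 9C.
U+DB062: 4-byte form → F3 9B 81 A2.
U+6F31: 3-byte form → E6 BC B1.
U+16A9: 3-byte form → E1 9A A9.
Concatenated (19 bytes): E5 96 A1 E0 A6 95 3D D2 9C F3 9B 81 A2 E6 BC B1 E1 9A A9.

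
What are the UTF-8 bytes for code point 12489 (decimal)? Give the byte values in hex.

U+30C9 = 0x30C9 = 12489 decimal. In range U+0800–U+FFFF → 3-byte form: 1110xxxx 10xxxxxx 10xxxxxx.
Binary (16 bits): 0011000011001001.
Split 4+6+6: 0011 | 000011 | 001001.
Byte 1: 11100011 = 0xE3.
Byte 2: 10000011 = 0x83.
Byte 3: 10001001 = 0x89.

E3 83 89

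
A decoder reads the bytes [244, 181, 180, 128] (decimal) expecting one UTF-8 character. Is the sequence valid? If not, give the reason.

invalid (encodes a value above U+10FFFF)

Leading byte 0xF4 = 11110100 → 4-byte form.
Payload = 0x135D00, which exceeds U+10FFFF, the maximum Unicode code point. (Leading bytes F5–FF, or F4 followed by ≥ 0x90, are invalid.)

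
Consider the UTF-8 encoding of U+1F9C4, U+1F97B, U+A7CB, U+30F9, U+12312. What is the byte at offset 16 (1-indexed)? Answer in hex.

0x92

1-indexed offset 16 is 0-indexed offset 15.
U+1F9C4 → 4-byte form F0 9F A7 84 at offsets 0–3.
U+1F97B → 4-byte form F0 9F A5 BB at offsets 4–7.
U+A7CB → 3-byte form EA 9F 8B at offsets 8–10.
U+30F9 → 3-byte form E3 83 B9 at offsets 11–13.
U+12312 → 4-byte form F0 92 8C 92 at offsets 14–17.
Offset 15 falls in char 5's range; it's byte 2 of F0 92 8C 92 = 0x92.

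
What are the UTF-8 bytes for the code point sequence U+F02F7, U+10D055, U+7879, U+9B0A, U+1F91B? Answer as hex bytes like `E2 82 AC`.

U+F02F7: 4-byte form → F3 B0 8B B7.
U+10D055: 4-byte form → F4 8D 81 95.
U+7879: 3-byte form → E7 A1 B9.
U+9B0A: 3-byte form → E9 AC 8A.
U+1F91B: 4-byte form → F0 9F A4 9B.
Concatenated (18 bytes): F3 B0 8B B7 F4 8D 81 95 E7 A1 B9 E9 AC 8A F0 9F A4 9B.

F3 B0 8B B7 F4 8D 81 95 E7 A1 B9 E9 AC 8A F0 9F A4 9B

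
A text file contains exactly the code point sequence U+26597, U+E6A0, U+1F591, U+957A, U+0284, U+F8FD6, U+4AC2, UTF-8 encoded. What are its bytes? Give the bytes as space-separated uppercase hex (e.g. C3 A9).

F0 A6 96 97 EE 9A A0 F0 9F 96 91 E9 95 BA CA 84 F3 B8 BF 96 E4 AB 82

U+26597: 4-byte form → F0 A6 96 97.
U+E6A0: 3-byte form → EE 9A A0.
U+1F591: 4-byte form → F0 9F 96 91.
U+957A: 3-byte form → E9 95 BA.
U+0284: 2-byte form → CA 84.
U+F8FD6: 4-byte form → F3 B8 BF 96.
U+4AC2: 3-byte form → E4 AB 82.
Concatenated (23 bytes): F0 A6 96 97 EE 9A A0 F0 9F 96 91 E9 95 BA CA 84 F3 B8 BF 96 E4 AB 82.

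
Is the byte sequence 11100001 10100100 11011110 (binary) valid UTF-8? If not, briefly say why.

Leading byte 0xE1 = 11100001 → 3-byte form.
Byte 3 is 0xDE = 11011110, which is not 10xxxxxx — expected a continuation byte.

invalid (non-continuation byte where continuation expected)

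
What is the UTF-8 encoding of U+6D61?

U+6D61 = 0x6D61 = 28001 decimal. In range U+0800–U+FFFF → 3-byte form: 1110xxxx 10xxxxxx 10xxxxxx.
Binary (16 bits): 0110110101100001.
Split 4+6+6: 0110 | 110101 | 100001.
Byte 1: 11100110 = 0xE6.
Byte 2: 10110101 = 0xB5.
Byte 3: 10100001 = 0xA1.

E6 B5 A1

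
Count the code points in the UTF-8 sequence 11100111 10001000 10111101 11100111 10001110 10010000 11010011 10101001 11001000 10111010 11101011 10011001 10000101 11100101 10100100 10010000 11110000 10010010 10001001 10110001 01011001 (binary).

Byte at offset 0: 0xE7 = 11100111 → 3-byte char (#1). Advance 3.
Byte at offset 3: 0xE7 = 11100111 → 3-byte char (#2). Advance 3.
Byte at offset 6: 0xD3 = 11010011 → 2-byte char (#3). Advance 2.
Byte at offset 8: 0xC8 = 11001000 → 2-byte char (#4). Advance 2.
Byte at offset 10: 0xEB = 11101011 → 3-byte char (#5). Advance 3.
Byte at offset 13: 0xE5 = 11100101 → 3-byte char (#6). Advance 3.
Byte at offset 16: 0xF0 = 11110000 → 4-byte char (#7). Advance 4.
Byte at offset 20: 0x59 = 01011001 → 1-byte char (#8). Advance 1.
Reached end at offset 21 after 8 code points.

8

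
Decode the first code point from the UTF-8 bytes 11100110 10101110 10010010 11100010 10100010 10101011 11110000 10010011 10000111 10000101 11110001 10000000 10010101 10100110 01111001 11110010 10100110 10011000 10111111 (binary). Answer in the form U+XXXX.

U+6B92

Offset 0: leading byte 0xE6 = 11100110 → 3-byte char #1 = E6 AE 92.
Leading byte 0xE6 = 11100110 matches 1110xxxx → 3-byte sequence.
Byte 1: 0xE6 = 11100110, payload 0110 (4 bits).
Byte 2: 0xAE = 10101110 (10xxxxxx ✓), payload 101110.
Byte 3: 0x92 = 10010010 (10xxxxxx ✓), payload 010010.
Concatenate: 0110101110010010 = 0x6B92 (16 bits → U+6B92).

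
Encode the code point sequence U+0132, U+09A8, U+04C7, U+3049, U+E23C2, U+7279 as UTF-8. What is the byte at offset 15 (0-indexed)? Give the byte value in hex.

0x89

U+0132 → 2-byte form C4 B2 at offsets 0–1.
U+09A8 → 3-byte form E0 A6 A8 at offsets 2–4.
U+04C7 → 2-byte form D3 87 at offsets 5–6.
U+3049 → 3-byte form E3 81 89 at offsets 7–9.
U+E23C2 → 4-byte form F3 A2 8F 82 at offsets 10–13.
U+7279 → 3-byte form E7 89 B9 at offsets 14–16.
Offset 15 falls in char 6's range; it's byte 2 of E7 89 B9 = 0x89.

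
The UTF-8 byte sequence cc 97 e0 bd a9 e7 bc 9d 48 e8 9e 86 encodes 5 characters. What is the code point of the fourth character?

Offset 0: leading byte 0xCC = 11001100 → 2-byte char #1 = CC 97.
Offset 2: leading byte 0xE0 = 11100000 → 3-byte char #2 = E0 BD A9.
Offset 5: leading byte 0xE7 = 11100111 → 3-byte char #3 = E7 BC 9D.
Offset 8: leading byte 0x48 = 01001000 → 1-byte char #4 = 48.
Leading byte 0x48 = 01001000 matches 0xxxxxxx → 1-byte sequence.
Byte 1: 0x48 = 01001000, payload 1001000 (7 bits).
Concatenate: 1001000 = 0x48 (7 bits → U+0048).

U+0048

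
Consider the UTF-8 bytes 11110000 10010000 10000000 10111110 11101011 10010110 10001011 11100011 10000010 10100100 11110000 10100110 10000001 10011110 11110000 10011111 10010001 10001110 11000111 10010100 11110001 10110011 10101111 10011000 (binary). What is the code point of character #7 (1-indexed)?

U+73BD8

Offset 0: leading byte 0xF0 = 11110000 → 4-byte char #1 = F0 90 80 BE.
Offset 4: leading byte 0xEB = 11101011 → 3-byte char #2 = EB 96 8B.
Offset 7: leading byte 0xE3 = 11100011 → 3-byte char #3 = E3 82 A4.
Offset 10: leading byte 0xF0 = 11110000 → 4-byte char #4 = F0 A6 81 9E.
Offset 14: leading byte 0xF0 = 11110000 → 4-byte char #5 = F0 9F 91 8E.
Offset 18: leading byte 0xC7 = 11000111 → 2-byte char #6 = C7 94.
Offset 20: leading byte 0xF1 = 11110001 → 4-byte char #7 = F1 B3 AF 98.
Leading byte 0xF1 = 11110001 matches 11110xxx → 4-byte sequence.
Byte 1: 0xF1 = 11110001, payload 001 (3 bits).
Byte 2: 0xB3 = 10110011 (10xxxxxx ✓), payload 110011.
Byte 3: 0xAF = 10101111 (10xxxxxx ✓), payload 101111.
Byte 4: 0x98 = 10011000 (10xxxxxx ✓), payload 011000.
Concatenate: 001110011101111011000 = 0x73BD8 (21 bits → U+73BD8).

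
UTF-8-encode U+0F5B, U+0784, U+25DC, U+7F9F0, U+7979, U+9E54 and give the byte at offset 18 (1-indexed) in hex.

0x94

1-indexed offset 18 is 0-indexed offset 17.
U+0F5B → 3-byte form E0 BD 9B at offsets 0–2.
U+0784 → 2-byte form DE 84 at offsets 3–4.
U+25DC → 3-byte form E2 97 9C at offsets 5–7.
U+7F9F0 → 4-byte form F1 BF A7 B0 at offsets 8–11.
U+7979 → 3-byte form E7 A5 B9 at offsets 12–14.
U+9E54 → 3-byte form E9 B9 94 at offsets 15–17.
Offset 17 falls in char 6's range; it's byte 3 of E9 B9 94 = 0x94.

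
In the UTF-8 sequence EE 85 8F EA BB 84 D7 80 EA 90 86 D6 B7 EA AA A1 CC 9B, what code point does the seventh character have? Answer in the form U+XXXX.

U+031B

Offset 0: leading byte 0xEE = 11101110 → 3-byte char #1 = EE 85 8F.
Offset 3: leading byte 0xEA = 11101010 → 3-byte char #2 = EA BB 84.
Offset 6: leading byte 0xD7 = 11010111 → 2-byte char #3 = D7 80.
Offset 8: leading byte 0xEA = 11101010 → 3-byte char #4 = EA 90 86.
Offset 11: leading byte 0xD6 = 11010110 → 2-byte char #5 = D6 B7.
Offset 13: leading byte 0xEA = 11101010 → 3-byte char #6 = EA AA A1.
Offset 16: leading byte 0xCC = 11001100 → 2-byte char #7 = CC 9B.
Leading byte 0xCC = 11001100 matches 110xxxxx → 2-byte sequence.
Byte 1: 0xCC = 11001100, payload 01100 (5 bits).
Byte 2: 0x9B = 10011011 (10xxxxxx ✓), payload 011011.
Concatenate: 01100011011 = 0x31B (11 bits → U+031B).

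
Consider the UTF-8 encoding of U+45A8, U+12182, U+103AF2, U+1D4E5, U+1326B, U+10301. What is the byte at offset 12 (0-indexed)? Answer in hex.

0x9D

U+45A8 → 3-byte form E4 96 A8 at offsets 0–2.
U+12182 → 4-byte form F0 92 86 82 at offsets 3–6.
U+103AF2 → 4-byte form F4 83 AB B2 at offsets 7–10.
U+1D4E5 → 4-byte form F0 9D 93 A5 at offsets 11–14.
Offset 12 falls in char 4's range; it's byte 2 of F0 9D 93 A5 = 0x9D.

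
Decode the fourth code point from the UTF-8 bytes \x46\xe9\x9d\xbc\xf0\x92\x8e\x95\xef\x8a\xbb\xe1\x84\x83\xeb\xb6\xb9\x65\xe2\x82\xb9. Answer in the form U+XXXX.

Offset 0: leading byte 0x46 = 01000110 → 1-byte char #1 = 46.
Offset 1: leading byte 0xE9 = 11101001 → 3-byte char #2 = E9 9D BC.
Offset 4: leading byte 0xF0 = 11110000 → 4-byte char #3 = F0 92 8E 95.
Offset 8: leading byte 0xEF = 11101111 → 3-byte char #4 = EF 8A BB.
Leading byte 0xEF = 11101111 matches 1110xxxx → 3-byte sequence.
Byte 1: 0xEF = 11101111, payload 1111 (4 bits).
Byte 2: 0x8A = 10001010 (10xxxxxx ✓), payload 001010.
Byte 3: 0xBB = 10111011 (10xxxxxx ✓), payload 111011.
Concatenate: 1111001010111011 = 0xF2BB (16 bits → U+F2BB).

U+F2BB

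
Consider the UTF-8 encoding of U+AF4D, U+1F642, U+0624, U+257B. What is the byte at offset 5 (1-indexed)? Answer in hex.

0x9F

1-indexed offset 5 is 0-indexed offset 4.
U+AF4D → 3-byte form EA BD 8D at offsets 0–2.
U+1F642 → 4-byte form F0 9F 99 82 at offsets 3–6.
Offset 4 falls in char 2's range; it's byte 2 of F0 9F 99 82 = 0x9F.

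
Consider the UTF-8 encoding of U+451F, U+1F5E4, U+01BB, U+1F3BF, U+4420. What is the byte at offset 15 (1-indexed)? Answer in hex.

1-indexed offset 15 is 0-indexed offset 14.
U+451F → 3-byte form E4 94 9F at offsets 0–2.
U+1F5E4 → 4-byte form F0 9F 97 A4 at offsets 3–6.
U+01BB → 2-byte form C6 BB at offsets 7–8.
U+1F3BF → 4-byte form F0 9F 8E BF at offsets 9–12.
U+4420 → 3-byte form E4 90 A0 at offsets 13–15.
Offset 14 falls in char 5's range; it's byte 2 of E4 90 A0 = 0x90.

0x90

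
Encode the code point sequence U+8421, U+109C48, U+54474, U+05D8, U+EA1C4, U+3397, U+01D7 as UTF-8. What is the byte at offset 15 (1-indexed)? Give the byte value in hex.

1-indexed offset 15 is 0-indexed offset 14.
U+8421 → 3-byte form E8 90 A1 at offsets 0–2.
U+109C48 → 4-byte form F4 89 B1 88 at offsets 3–6.
U+54474 → 4-byte form F1 94 91 B4 at offsets 7–10.
U+05D8 → 2-byte form D7 98 at offsets 11–12.
U+EA1C4 → 4-byte form F3 AA 87 84 at offsets 13–16.
Offset 14 falls in char 5's range; it's byte 2 of F3 AA 87 84 = 0xAA.

0xAA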